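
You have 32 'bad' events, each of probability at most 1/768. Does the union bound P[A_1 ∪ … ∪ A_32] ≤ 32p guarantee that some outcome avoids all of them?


Union bound: P[∪_{i=1}^{32} A_i] ≤ Σ_i P[A_i] ≤ 32·p = 32·(1/768) = 1/24.
Numerically: 1/24 ≈ 0.0416667.
Is 1/24 < 1? YES.
Since P[∪ A_i] ≤ 1/24 < 1, the complement has P[∩ A_i^c] ≥ 1 − 1/24 = 23/24 > 0, so some outcome avoids every A_i.

32·p = 1/24 ≈ 0.0416667; existence CERTIFIED by the union bound.


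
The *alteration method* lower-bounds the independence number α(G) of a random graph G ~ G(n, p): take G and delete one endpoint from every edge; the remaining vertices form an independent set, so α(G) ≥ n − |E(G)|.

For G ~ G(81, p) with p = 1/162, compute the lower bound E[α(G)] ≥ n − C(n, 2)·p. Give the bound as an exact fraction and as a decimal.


E[|E(G)|] = C(81, 2)·p = 3240 · (1/162) = 20.
E[α(G)] ≥ n − E[|E(G)|] = 81 − 20 = 61.
Numerically: ≈ 61.000000.
(This is only a lower bound; the true E[α(G)] may be larger.)

E[α(G)] ≥ 61 ≈ 61.000000.


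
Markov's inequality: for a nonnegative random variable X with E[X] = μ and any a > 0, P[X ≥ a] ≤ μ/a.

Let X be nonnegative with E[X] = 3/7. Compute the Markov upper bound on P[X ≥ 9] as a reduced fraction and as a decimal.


μ = E[X] = 3/7, a = 9.
Markov: P[X ≥ 9] ≤ μ/a = (3/7)/9 = 1/21.
Numerically: ≈ 0.047619.
(Since a = 9 > μ = 0.428571, the bound 1/21 is < 1 and informative.)

P[X ≥ 9] ≤ 1/21 ≈ 0.047619.


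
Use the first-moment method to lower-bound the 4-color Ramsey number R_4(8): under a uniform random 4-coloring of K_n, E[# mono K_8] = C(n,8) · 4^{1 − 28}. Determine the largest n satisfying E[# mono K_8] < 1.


We need C(n, 8) · 4^{1 − 28} < 1, i.e. C(n, 8) < 4^{28 − 1} = 18014398509481984.
Check values of n near the boundary:
  n = 405: C(405, 8) = 16745853821188050; 16745853821188050 < 18014398509481984? YES
  n = 406: C(406, 8) = 17082453897995850; 17082453897995850 < 18014398509481984? YES
  n = 407: C(407, 8) = 17424959239309050; 17424959239309050 < 18014398509481984? YES
  n = 408: C(408, 8) = 17773458424095231; 17773458424095231 < 18014398509481984? YES
  n = 409: C(409, 8) = 18128041135797879; 18128041135797879 < 18014398509481984? NO
The largest n with C(n, 8) < 18014398509481984 is n = 408 (where E[X] = 17773458424095231/18014398509481984 ≈ 0.9866251). Hence R_4(8) > 408, i.e. R_4(8) ≥ 409.

Largest n = 408; hence R_4(8) > 408.


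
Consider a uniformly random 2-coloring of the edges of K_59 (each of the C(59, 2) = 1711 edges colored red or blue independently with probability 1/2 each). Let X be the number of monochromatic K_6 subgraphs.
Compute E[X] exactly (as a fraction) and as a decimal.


Let X = Σ_S X_S over the C(59, 6) = 45057474 subsets S of size 6, where X_S = 1 if the K_6 on S is monochromatic.
For a fixed S, the K_6 on S has C(6, 2) = 15 edges. P[all 15 edges red] = (1/2)^15, and likewise for blue, so P[monochromatic] = 2·(1/2)^15 = 2^{1 − 15} = 1/16384.
By linearity of expectation: E[X] = C(59, 6) · 2^{1 − 15} = 45057474 · 1/16384 = 22528737/8192.
Numerically: E[X] ≈ 2750.08997.

E[X] = C(59,6)·2^(1−C(6,2)) = 22528737/8192 ≈ 2750.08997.


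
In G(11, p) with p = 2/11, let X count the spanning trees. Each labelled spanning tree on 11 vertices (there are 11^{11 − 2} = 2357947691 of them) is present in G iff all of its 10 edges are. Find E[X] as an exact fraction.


K_11 has 11^{11 − 2} = 2357947691 labelled spanning trees.
For each such spanning tree H, let X_H = 1 if all 10 edges of H are present in G. Then P[X_H = 1] = p^{10} = (2/11)^{10} = 1024/25937424601.
By linearity of expectation: E[X] = Σ_H E[X_H] = 2357947691 · p^{10} = 2357947691 · 1024/25937424601 = 1024/11.
Numerically: E[X] ≈ 93.1.

E[X] = 2357947691 · (2/11)^{10} = 1024/11 ≈ 93.1.


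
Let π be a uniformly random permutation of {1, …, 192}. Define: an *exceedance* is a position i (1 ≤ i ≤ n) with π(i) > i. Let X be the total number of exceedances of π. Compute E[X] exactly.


Write X = Σ_{i=1}^{192} X_i, where X_i = 1_{π(i) > i}.
For each fixed i, π(i) is uniform over {1, …, 192} (marginal of a uniform permutation), so P[π(i) > i] = (n − i)/n. Summing: Σ_{i=1}^{192} (n − i)/n = (0 + 1 + … + 191)/192 = 192(192 − 1)/(2·192) = (192 − 1)/2.
Hence E[X] = Σ_{i=1}^{192} (192 − i)/192 = 191/2 ≈ 95.5000.

E[X] = 191/2 = 95.5000.


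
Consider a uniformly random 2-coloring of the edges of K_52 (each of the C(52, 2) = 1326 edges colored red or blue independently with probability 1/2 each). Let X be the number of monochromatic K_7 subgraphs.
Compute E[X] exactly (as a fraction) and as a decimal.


Let X = Σ_S X_S over the C(52, 7) = 133784560 subsets S of size 7, where X_S = 1 if the K_7 on S is monochromatic.
For a fixed S, the K_7 on S has C(7, 2) = 21 edges. P[all 21 edges red] = (1/2)^21, and likewise for blue, so P[monochromatic] = 2·(1/2)^21 = 2^{1 − 21} = 1/1048576.
By linearity: E[X] = C(52, 7) · 2^{1 − 21} = 133784560 · 1/1048576 = 8361535/65536.
Numerically: E[X] ≈ 127.587.

E[X] = C(52,7)·2^(1−C(7,2)) = 8361535/65536 ≈ 127.587.


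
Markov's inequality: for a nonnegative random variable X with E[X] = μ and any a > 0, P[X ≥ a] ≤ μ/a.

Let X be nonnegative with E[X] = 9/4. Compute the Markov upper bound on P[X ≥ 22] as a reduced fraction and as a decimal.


μ = E[X] = 9/4, a = 22.
Markov: P[X ≥ 22] ≤ μ/a = (9/4)/22 = 9/88.
Numerically: ≈ 0.102.
(Since a = 22 > μ = 2.250, the bound 9/88 is < 1 and informative.)

P[X ≥ 22] ≤ 9/88 ≈ 0.102.


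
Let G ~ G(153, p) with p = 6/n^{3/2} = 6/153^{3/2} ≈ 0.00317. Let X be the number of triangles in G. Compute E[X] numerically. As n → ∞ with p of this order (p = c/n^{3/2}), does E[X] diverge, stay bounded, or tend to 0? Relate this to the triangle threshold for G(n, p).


Number of potential triangles: C(153, 3) = 585276.
Each occurs with probability p³ ≈ (0.00317)³ ≈ 3.18671e-08.
By linearity: E[X] = C(153, 3)·p³ ≈ 585276 · 3.18671e-08 ≈ 0.019.
Since α = 3/2 > 1, p = c/n^{3/2} = o(1/n) is below the triangle threshold p ~ 1/n. Asymptotically E[X] ~ (c³/6)·n^{3(1−α)} = (6³/6)·n^{-1.5} → 0, so by Markov's inequality G has no triangles w.h.p.

E[X] ≈ 0.019; in regime p = Θ(1/n^{3/2}) E[X] tends to 0 (below the triangle threshold p ~ 1/n).


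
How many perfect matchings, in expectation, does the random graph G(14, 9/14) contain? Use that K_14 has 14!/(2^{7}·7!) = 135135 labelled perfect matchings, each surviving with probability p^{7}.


K_14 has 14!/(2^{7}·7!) = 135135 labelled perfect matchings.
For each such perfect matching H, let X_H = 1 if all 7 edges of H are present in G. Then P[X_H = 1] = p^{7} = (9/14)^{7} = 4782969/105413504.
By linearity of expectation: E[X] = Σ_H E[X_H] = 135135 · p^{7} = 135135 · 4782969/105413504 = 92335216545/15059072.
Numerically: E[X] ≈ 6131.53.

E[X] = 135135 · (9/14)^{7} = 92335216545/15059072 ≈ 6131.53.


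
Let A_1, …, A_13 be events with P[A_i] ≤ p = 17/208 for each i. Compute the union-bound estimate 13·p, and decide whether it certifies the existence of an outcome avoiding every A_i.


Union bound: P[∪_{i=1}^{13} A_i] ≤ Σ_i P[A_i] ≤ 13·p = 13·(17/208) = 17/16.
Numerically: 17/16 ≈ 1.06250.
Is 17/16 < 1? NO.
Since the bound 17/16 is ≥ 1, the union bound is uninformative here; it does NOT by itself certify existence.

13·p = 17/16 ≈ 1.06250; existence NOT certified by the union bound.


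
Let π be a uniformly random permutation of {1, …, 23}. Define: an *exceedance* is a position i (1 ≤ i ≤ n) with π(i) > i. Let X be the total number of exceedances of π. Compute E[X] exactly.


Write X = Σ_{i=1}^{23} X_i, where X_i = 1_{π(i) > i}.
For each fixed i, π(i) is uniform over {1, …, 23} (marginal of a uniform permutation), so P[π(i) > i] = (n − i)/n. Summing: Σ_{i=1}^{23} (n − i)/n = (0 + 1 + … + 22)/23 = 23(23 − 1)/(2·23) = (23 − 1)/2.
Hence E[X] = Σ_{i=1}^{23} (23 − i)/23 = 11 ≈ 11.0000.

E[X] = 11 = 11.0000.


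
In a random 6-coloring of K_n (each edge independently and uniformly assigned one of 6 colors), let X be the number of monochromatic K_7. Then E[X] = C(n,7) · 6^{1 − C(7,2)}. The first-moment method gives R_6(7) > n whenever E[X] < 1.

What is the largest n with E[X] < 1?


We need C(n, 7) · 6^{1 − 21} < 1, i.e. C(n, 7) < 6^{21 − 1} = 3656158440062976.
Check values of n near the boundary:
  n = 565: C(565, 7) = 3513212521235560; 3513212521235560 < 3656158440062976? YES
  n = 566: C(566, 7) = 3557206237959440; 3557206237959440 < 3656158440062976? YES
  n = 567: C(567, 7) = 3601671315933933; 3601671315933933 < 3656158440062976? YES
  n = 568: C(568, 7) = 3646611956239704; 3646611956239704 < 3656158440062976? YES
  n = 569: C(569, 7) = 3692032389858348; 3692032389858348 < 3656158440062976? NO
  n = 570: C(570, 7) = 3737936877831720; 3737936877831720 < 3656158440062976? NO
The largest n with C(n, 7) < 3656158440062976 is n = 568 (where E[X] = 16882462760369/16926659444736 ≈ 0.997389). Hence R_6(7) > 568, i.e. R_6(7) ≥ 569.

Largest n = 568; hence R_6(7) > 568.


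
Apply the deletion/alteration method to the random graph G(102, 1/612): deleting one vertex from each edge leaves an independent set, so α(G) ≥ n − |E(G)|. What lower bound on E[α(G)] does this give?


E[|E(G)|] = C(102, 2)·p = 5151 · (1/612) = 101/12.
E[α(G)] ≥ n − E[|E(G)|] = 102 − 101/12 = 1123/12.
Numerically: ≈ 93.58333.
(This is only a lower bound; the true E[α(G)] may be larger.)

E[α(G)] ≥ 1123/12 ≈ 93.58333.


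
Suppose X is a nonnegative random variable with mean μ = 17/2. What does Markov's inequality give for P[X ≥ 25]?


μ = E[X] = 17/2, a = 25.
Markov: P[X ≥ 25] ≤ μ/a = (17/2)/25 = 17/50.
Numerically: ≈ 0.340000.
(Since a = 25 > μ = 8.500000, the bound 17/50 is < 1 and informative.)

P[X ≥ 25] ≤ 17/50 ≈ 0.340000.


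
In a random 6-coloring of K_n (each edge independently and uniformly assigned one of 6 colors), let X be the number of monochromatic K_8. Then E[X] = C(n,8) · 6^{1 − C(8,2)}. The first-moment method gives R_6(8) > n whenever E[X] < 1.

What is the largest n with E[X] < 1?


We need C(n, 8) · 6^{1 − 28} < 1, i.e. C(n, 8) < 6^{28 − 1} = 1023490369077469249536.
Check values of n near the boundary:
  n = 1591: C(1591, 8) = 1000427749141189953870; 1000427749141189953870 < 1023490369077469249536? YES
  n = 1592: C(1592, 8) = 1005480414540892933435; 1005480414540892933435 < 1023490369077469249536? YES
  n = 1593: C(1593, 8) = 1010555394551193970323; 1010555394551193970323 < 1023490369077469249536? YES
  n = 1594: C(1594, 8) = 1015652773590544255167; 1015652773590544255167 < 1023490369077469249536? YES
  n = 1595: C(1595, 8) = 1020772636343363633895; 1020772636343363633895 < 1023490369077469249536? YES
  n = 1596: C(1596, 8) = 1025915067760710553965; 1025915067760710553965 < 1023490369077469249536? NO
The largest n with C(n, 8) < 1023490369077469249536 is n = 1595 (where E[X] = 113419181815929292655/113721152119718805504 ≈ 0.99734). Hence R_6(8) > 1595, i.e. R_6(8) ≥ 1596.

Largest n = 1595; hence R_6(8) > 1595.


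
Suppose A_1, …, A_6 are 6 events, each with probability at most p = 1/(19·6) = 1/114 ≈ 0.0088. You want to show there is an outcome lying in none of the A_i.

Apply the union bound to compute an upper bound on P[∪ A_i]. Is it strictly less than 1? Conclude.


Union bound: P[∪_{i=1}^{6} A_i] ≤ Σ_i P[A_i] ≤ 6·p = 6·(1/114) = 1/19.
Numerically: 1/19 ≈ 0.0526.
Is 1/19 < 1? YES.
Since P[∪ A_i] ≤ 1/19 < 1, the complement has P[∩ A_i^c] ≥ 1 − 1/19 = 18/19 > 0, so some outcome avoids every A_i.

6·p = 1/19 ≈ 0.0526; existence CERTIFIED by the union bound.


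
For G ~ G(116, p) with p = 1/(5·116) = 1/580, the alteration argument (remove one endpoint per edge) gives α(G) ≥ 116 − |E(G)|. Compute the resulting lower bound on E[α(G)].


E[|E(G)|] = C(116, 2)·p = 6670 · (1/580) = 23/2.
E[α(G)] ≥ n − E[|E(G)|] = 116 − 23/2 = 209/2.
Numerically: ≈ 104.500000.
(This is only a lower bound; the true E[α(G)] may be larger.)

E[α(G)] ≥ 209/2 ≈ 104.500000.


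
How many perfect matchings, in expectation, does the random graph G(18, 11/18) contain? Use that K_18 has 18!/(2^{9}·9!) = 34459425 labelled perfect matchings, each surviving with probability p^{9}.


K_18 has 18!/(2^{9}·9!) = 34459425 labelled perfect matchings.
For each such perfect matching H, let X_H = 1 if all 9 edges of H are present in G. Then P[X_H = 1] = p^{9} = (11/18)^{9} = 2357947691/198359290368.
By linearity: E[X] = Σ_H E[X_H] = 34459425 · p^{9} = 34459425 · 2357947691/198359290368 = 1003129896443675/2448880128.
Numerically: E[X] ≈ 4.1e+05.

E[X] = 34459425 · (11/18)^{9} = 1003129896443675/2448880128 ≈ 4.1e+05.


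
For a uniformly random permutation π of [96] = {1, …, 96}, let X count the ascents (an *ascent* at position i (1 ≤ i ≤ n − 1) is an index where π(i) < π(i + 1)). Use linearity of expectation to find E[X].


Write X = Σ X_I over i = 1, …, 95, with X_I the indicator of one ascent.
There are 95 indicators.
For each fixed i, the pair (π(i), π(i+1)) is a uniformly random ordered pair of distinct values from {1, …, 96}; by symmetry P[π(i) < π(i+1)] = 1/2.
By linearity: E[X] = 95 · (1/2) = (96 − 1) · (1/2) = 95/2 ≈ 47.50000.

E[X] = 95/2 = 47.50000.


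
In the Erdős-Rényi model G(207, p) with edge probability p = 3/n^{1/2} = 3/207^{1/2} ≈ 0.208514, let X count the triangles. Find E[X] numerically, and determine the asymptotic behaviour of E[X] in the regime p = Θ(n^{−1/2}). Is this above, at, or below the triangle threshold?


Number of potential triangles: C(207, 3) = 1456935.
Each occurs with probability p³ ≈ (0.208514)³ ≈ 9.06584409e-03.
By linearity: E[X] = C(207, 3)·p³ ≈ 1456935 · 9.06584409e-03 ≈ 13208.345558.
Since α = 1/2 < 1, p = c/n^{1/2} ≫ 1/n is above the triangle threshold p ~ 1/n. Asymptotically E[X] ~ (c³/6)·n^{3(1−α)} = (3³/6)·n^{1.5} → ∞; triangles are abundant w.h.p.

E[X] ≈ 13208.345558; in regime p = Θ(1/n^{1/2}) E[X] diverges (above the triangle threshold p ~ 1/n).


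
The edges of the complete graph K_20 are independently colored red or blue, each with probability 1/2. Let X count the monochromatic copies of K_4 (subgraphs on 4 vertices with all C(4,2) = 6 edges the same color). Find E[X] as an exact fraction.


Let X = Σ_S X_S over the C(20, 4) = 4845 subsets S of size 4, where X_S = 1 if the K_4 on S is monochromatic.
For a fixed S, the K_4 on S has C(4, 2) = 6 edges. P[all 6 edges red] = (1/2)^6, and likewise for blue, so P[monochromatic] = 2·(1/2)^6 = 2^{1 − 6} = 1/32.
Summing: E[X] = C(20, 4) · 2^{1 − 6} = 4845 · 1/32 = 4845/32.
Numerically: E[X] ≈ 151.40625.

E[X] = C(20,4)·2^(1−C(4,2)) = 4845/32 ≈ 151.40625.


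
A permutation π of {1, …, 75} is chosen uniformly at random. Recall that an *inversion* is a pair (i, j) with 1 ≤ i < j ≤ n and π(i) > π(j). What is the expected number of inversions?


Write X = Σ X_I over the C(75, 2) = 2775 pairs i < j, with X_I the indicator of one inversion.
There are 2775 indicators.
For each fixed pair i < j, the values π(i) and π(j) are two distinct elements of {1, …, 75} in uniformly random order; by symmetry P[π(i) > π(j)] = 1/2.
By linearity: E[X] = 2775 · (1/2) = C(75, 2) · (1/2) = 2775/2 = 2775/2 ≈ 1387.500.

E[X] = 2775/2 = 1387.500.


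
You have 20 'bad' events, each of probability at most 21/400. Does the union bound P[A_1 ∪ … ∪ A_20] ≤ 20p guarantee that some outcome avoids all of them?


Union bound: P[∪_{i=1}^{20} A_i] ≤ Σ_i P[A_i] ≤ 20·p = 20·(21/400) = 21/20.
Numerically: 21/20 ≈ 1.0500.
Is 21/20 < 1? NO.
Since the bound 21/20 is ≥ 1, the union bound is uninformative here; it does NOT by itself certify existence.

20·p = 21/20 ≈ 1.0500; existence NOT certified by the union bound.


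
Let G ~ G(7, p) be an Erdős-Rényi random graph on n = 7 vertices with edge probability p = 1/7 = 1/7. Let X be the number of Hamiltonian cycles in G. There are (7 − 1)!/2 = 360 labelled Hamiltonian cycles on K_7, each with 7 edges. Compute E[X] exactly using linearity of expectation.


K_7 has (7 − 1)!/2 = 360 labelled Hamiltonian cycles.
For each such Hamiltonian cycle H, let X_H = 1 if all 7 edges of H are present in G. Then P[X_H = 1] = p^{7} = (1/7)^{7} = 1/823543.
By linearity: E[X] = Σ_H E[X_H] = 360 · p^{7} = 360 · 1/823543 = 360/823543.
Numerically: E[X] ≈ 0.000437.

E[X] = 360 · (1/7)^{7} = 360/823543 ≈ 0.000437.


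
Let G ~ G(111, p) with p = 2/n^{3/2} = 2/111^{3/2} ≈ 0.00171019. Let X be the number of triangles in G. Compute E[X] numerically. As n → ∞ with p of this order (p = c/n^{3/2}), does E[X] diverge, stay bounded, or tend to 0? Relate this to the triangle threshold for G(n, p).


Number of potential triangles: C(111, 3) = 221815.
Each occurs with probability p³ ≈ (0.00171019)³ ≈ 5.00191817e-09.
By linearity: E[X] = C(111, 3)·p³ ≈ 221815 · 5.00191817e-09 ≈ 0.001110.
Since α = 3/2 > 1, p = c/n^{3/2} = o(1/n) is below the triangle threshold p ~ 1/n. Asymptotically E[X] ~ (c³/6)·n^{3(1−α)} = (2³/6)·n^{-1.5} → 0, so by Markov's inequality G has no triangles w.h.p.

E[X] ≈ 0.001110; in regime p = Θ(1/n^{3/2}) E[X] tends to 0 (below the triangle threshold p ~ 1/n).


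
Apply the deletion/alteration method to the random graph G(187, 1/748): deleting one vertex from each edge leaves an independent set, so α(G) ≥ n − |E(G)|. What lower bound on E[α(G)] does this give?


E[|E(G)|] = C(187, 2)·p = 17391 · (1/748) = 93/4.
E[α(G)] ≥ n − E[|E(G)|] = 187 − 93/4 = 655/4.
Numerically: ≈ 163.750000.
(This is only a lower bound; the true E[α(G)] may be larger.)

E[α(G)] ≥ 655/4 ≈ 163.750000.


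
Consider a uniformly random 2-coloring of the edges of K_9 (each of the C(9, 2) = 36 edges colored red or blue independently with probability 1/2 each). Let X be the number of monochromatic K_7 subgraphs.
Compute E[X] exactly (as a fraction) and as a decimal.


Let X = Σ_S X_S over the C(9, 7) = 36 subsets S of size 7, where X_S = 1 if the K_7 on S is monochromatic.
For a fixed S, the K_7 on S has C(7, 2) = 21 edges. P[all 21 edges red] = (1/2)^21, and likewise for blue, so P[monochromatic] = 2·(1/2)^21 = 2^{1 − 21} = 1/1048576.
By linearity: E[X] = C(9, 7) · 2^{1 − 21} = 36 · 1/1048576 = 9/262144.
Numerically: E[X] ≈ 0.0000.

E[X] = C(9,7)·2^(1−C(7,2)) = 9/262144 ≈ 0.0000.


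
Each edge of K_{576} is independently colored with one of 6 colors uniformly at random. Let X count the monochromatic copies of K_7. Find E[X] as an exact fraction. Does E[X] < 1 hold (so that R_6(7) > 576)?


E[X] = C(576, 7) · 6^{1 − 21} = 4023771393470400 · 6^{−20} = 4023771393470400/3656158440062976.
As a reduced fraction: E[X] = 6985714224775/6347497291776 ≈ 1.101.
Is E[X] < 1? NO.
Since E[X] ≥ 1, the first-moment bound is inconclusive at n = 576; it does NOT by itself certify R_6(7) > 576.

E[X] = 6985714224775/6347497291776 ≈ 1.101; E[X] ≥ 1; first-moment method inconclusive here.


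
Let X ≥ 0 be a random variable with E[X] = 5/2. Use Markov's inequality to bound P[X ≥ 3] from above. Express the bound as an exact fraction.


μ = E[X] = 5/2, a = 3.
Markov: P[X ≥ 3] ≤ μ/a = (5/2)/3 = 5/6.
Numerically: ≈ 0.83333.
(Since a = 3 > μ = 2.50000, the bound 5/6 is < 1 and informative.)

P[X ≥ 3] ≤ 5/6 ≈ 0.83333.


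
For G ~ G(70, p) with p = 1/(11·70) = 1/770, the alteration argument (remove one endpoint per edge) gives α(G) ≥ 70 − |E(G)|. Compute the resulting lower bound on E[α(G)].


E[|E(G)|] = C(70, 2)·p = 2415 · (1/770) = 69/22.
E[α(G)] ≥ n − E[|E(G)|] = 70 − 69/22 = 1471/22.
Numerically: ≈ 66.86364.
(This is only a lower bound; the true E[α(G)] may be larger.)

E[α(G)] ≥ 1471/22 ≈ 66.86364.


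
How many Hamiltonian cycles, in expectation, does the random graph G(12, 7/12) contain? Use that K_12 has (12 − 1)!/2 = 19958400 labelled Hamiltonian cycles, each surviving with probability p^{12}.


K_12 has (12 − 1)!/2 = 19958400 labelled Hamiltonian cycles.
For each such Hamiltonian cycle H, let X_H = 1 if all 12 edges of H are present in G. Then P[X_H = 1] = p^{12} = (7/12)^{12} = 13841287201/8916100448256.
By linearity: E[X] = Σ_H E[X_H] = 19958400 · p^{12} = 19958400 · 13841287201/8916100448256 = 26644477861925/859963392.
Numerically: E[X] ≈ 3.1e+04.

E[X] = 19958400 · (7/12)^{12} = 26644477861925/859963392 ≈ 3.1e+04.


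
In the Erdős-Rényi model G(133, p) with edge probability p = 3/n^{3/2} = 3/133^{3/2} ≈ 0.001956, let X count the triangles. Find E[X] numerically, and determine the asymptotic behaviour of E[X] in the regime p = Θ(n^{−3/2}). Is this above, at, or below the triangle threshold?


Number of potential triangles: C(133, 3) = 383306.
Each occurs with probability p³ ≈ (0.001956)³ ≈ 7.482236e-09.
By linearity: E[X] = C(133, 3)·p³ ≈ 383306 · 7.482236e-09 ≈ 0.0029.
Since α = 3/2 > 1, p = c/n^{3/2} = o(1/n) is below the triangle threshold p ~ 1/n. Asymptotically E[X] ~ (c³/6)·n^{3(1−α)} = (3³/6)·n^{-1.5} → 0, so by Markov's inequality G has no triangles w.h.p.

E[X] ≈ 0.0029; in regime p = Θ(1/n^{3/2}) E[X] tends to 0 (below the triangle threshold p ~ 1/n).


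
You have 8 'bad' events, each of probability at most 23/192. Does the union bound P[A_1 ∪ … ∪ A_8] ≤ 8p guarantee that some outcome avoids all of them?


Union bound: P[∪_{i=1}^{8} A_i] ≤ Σ_i P[A_i] ≤ 8·p = 8·(23/192) = 23/24.
Numerically: 23/24 ≈ 0.95833.
Is 23/24 < 1? YES.
Since P[∪ A_i] ≤ 23/24 < 1, the complement has P[∩ A_i^c] ≥ 1 − 23/24 = 1/24 > 0, so some outcome avoids every A_i.

8·p = 23/24 ≈ 0.95833; existence CERTIFIED by the union bound.


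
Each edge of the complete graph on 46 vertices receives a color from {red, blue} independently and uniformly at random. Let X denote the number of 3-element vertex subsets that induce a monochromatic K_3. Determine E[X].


Let X = Σ_S X_S over the C(46, 3) = 15180 subsets S of size 3, where X_S = 1 if the K_3 on S is monochromatic.
For a fixed S, the K_3 on S has C(3, 2) = 3 edges. P[all 3 edges red] = (1/2)^3, and likewise for blue, so P[monochromatic] = 2·(1/2)^3 = 2^{1 − 3} = 1/4.
By linearity of expectation: E[X] = C(46, 3) · 2^{1 − 3} = 15180 · 1/4 = 3795.
Numerically: E[X] ≈ 3795.0000.

E[X] = C(46,3)·2^(1−C(3,2)) = 3795 ≈ 3795.0000.


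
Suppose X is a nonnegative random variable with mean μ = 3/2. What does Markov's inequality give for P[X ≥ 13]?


μ = E[X] = 3/2, a = 13.
Markov: P[X ≥ 13] ≤ μ/a = (3/2)/13 = 3/26.
Numerically: ≈ 0.1154.
(Since a = 13 > μ = 1.5000, the bound 3/26 is < 1 and informative.)

P[X ≥ 13] ≤ 3/26 ≈ 0.1154.


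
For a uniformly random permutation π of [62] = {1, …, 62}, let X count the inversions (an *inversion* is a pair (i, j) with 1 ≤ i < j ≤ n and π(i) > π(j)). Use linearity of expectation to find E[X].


Write X = Σ X_I over the C(62, 2) = 1891 pairs i < j, with X_I the indicator of one inversion.
There are 1891 indicators.
For each fixed pair i < j, the values π(i) and π(j) are two distinct elements of {1, …, 62} in uniformly random order; by symmetry P[π(i) > π(j)] = 1/2.
By linearity: E[X] = 1891 · (1/2) = C(62, 2) · (1/2) = 1891/2 = 1891/2 ≈ 945.5000.

E[X] = 1891/2 = 945.5000.


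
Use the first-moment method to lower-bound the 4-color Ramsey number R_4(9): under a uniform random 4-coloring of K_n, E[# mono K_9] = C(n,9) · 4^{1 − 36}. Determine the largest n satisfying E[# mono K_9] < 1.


We need C(n, 9) · 4^{1 − 36} < 1, i.e. C(n, 9) < 4^{36 − 1} = 1180591620717411303424.
Check values of n near the boundary:
  n = 910: C(910, 9) = 1133378248346922788210; 1133378248346922788210 < 1180591620717411303424? YES
  n = 911: C(911, 9) = 1144686900492291197405; 1144686900492291197405 < 1180591620717411303424? YES
  n = 912: C(912, 9) = 1156095740032081475120; 1156095740032081475120 < 1180591620717411303424? YES
  n = 913: C(913, 9) = 1167605542753639808390; 1167605542753639808390 < 1180591620717411303424? YES
  n = 914: C(914, 9) = 1179217089587653905932; 1179217089587653905932 < 1180591620717411303424? YES
  n = 915: C(915, 9) = 1190931166636537885130; 1190931166636537885130 < 1180591620717411303424? NO
  n = 916: C(916, 9) = 1202748565202942340440; 1202748565202942340440 < 1180591620717411303424? NO
The largest n with C(n, 9) < 1180591620717411303424 is n = 914 (where E[X] = 294804272396913476483/295147905179352825856 ≈ 0.9988). Hence R_4(9) > 914, i.e. R_4(9) ≥ 915.

Largest n = 914; hence R_4(9) > 914.


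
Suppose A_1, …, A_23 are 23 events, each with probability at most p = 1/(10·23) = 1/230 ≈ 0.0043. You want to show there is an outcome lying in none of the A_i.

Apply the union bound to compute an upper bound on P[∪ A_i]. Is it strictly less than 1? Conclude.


Union bound: P[∪_{i=1}^{23} A_i] ≤ Σ_i P[A_i] ≤ 23·p = 23·(1/230) = 1/10.
Numerically: 1/10 ≈ 0.1000.
Is 1/10 < 1? YES.
Since P[∪ A_i] ≤ 1/10 < 1, the complement has P[∩ A_i^c] ≥ 1 − 1/10 = 9/10 > 0, so some outcome avoids every A_i.

23·p = 1/10 ≈ 0.1000; existence CERTIFIED by the union bound.


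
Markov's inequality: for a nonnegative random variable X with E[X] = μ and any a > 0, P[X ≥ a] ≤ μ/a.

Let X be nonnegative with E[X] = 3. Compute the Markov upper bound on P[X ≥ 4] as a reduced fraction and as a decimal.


μ = E[X] = 3, a = 4.
Markov: P[X ≥ 4] ≤ μ/a = (3)/4 = 3/4.
Numerically: ≈ 0.75000.
(Since a = 4 > μ = 3.00000, the bound 3/4 is < 1 and informative.)

P[X ≥ 4] ≤ 3/4 ≈ 0.75000.


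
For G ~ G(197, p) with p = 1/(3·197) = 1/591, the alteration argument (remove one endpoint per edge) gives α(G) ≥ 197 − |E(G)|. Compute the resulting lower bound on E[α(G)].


E[|E(G)|] = C(197, 2)·p = 19306 · (1/591) = 98/3.
E[α(G)] ≥ n − E[|E(G)|] = 197 − 98/3 = 493/3.
Numerically: ≈ 164.3333.
(This is only a lower bound; the true E[α(G)] may be larger.)

E[α(G)] ≥ 493/3 ≈ 164.3333.


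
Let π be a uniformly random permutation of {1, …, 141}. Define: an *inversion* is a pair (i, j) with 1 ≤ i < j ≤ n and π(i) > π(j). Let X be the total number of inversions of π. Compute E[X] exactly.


Write X = Σ X_I over the C(141, 2) = 9870 pairs i < j, with X_I the indicator of one inversion.
There are 9870 indicators.
For each fixed pair i < j, the values π(i) and π(j) are two distinct elements of {1, …, 141} in uniformly random order; by symmetry P[π(i) > π(j)] = 1/2.
By linearity: E[X] = 9870 · (1/2) = C(141, 2) · (1/2) = 9870/2 = 4935 ≈ 4935.000.

E[X] = 4935 = 4935.000.


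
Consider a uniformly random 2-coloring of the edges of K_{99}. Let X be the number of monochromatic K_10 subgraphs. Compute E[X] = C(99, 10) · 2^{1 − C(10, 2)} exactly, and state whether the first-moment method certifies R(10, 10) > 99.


E[X] = C(99, 10) · 2^{1 − 45} = 15579278510796 · 2^{−44} = 15579278510796/17592186044416.
As a reduced fraction: E[X] = 3894819627699/4398046511104 ≈ 0.885579.
Is E[X] < 1? YES.
Since E[X] < 1, there exists a 2-coloring of K_{99} with no monochromatic K_10; hence R(10, 10) > 99.

E[X] = 3894819627699/4398046511104 ≈ 0.885579; E[X] < 1, so R(10, 10) > 99.


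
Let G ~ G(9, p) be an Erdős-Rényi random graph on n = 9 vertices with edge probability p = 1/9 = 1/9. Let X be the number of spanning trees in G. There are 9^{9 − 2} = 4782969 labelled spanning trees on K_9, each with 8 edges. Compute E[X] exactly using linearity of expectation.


K_9 has 9^{9 − 2} = 4782969 labelled spanning trees.
For each such spanning tree H, let X_H = 1 if all 8 edges of H are present in G. Then P[X_H = 1] = p^{8} = (1/9)^{8} = 1/43046721.
Summing the indicators: E[X] = Σ_H E[X_H] = 4782969 · p^{8} = 4782969 · 1/43046721 = 1/9.
Numerically: E[X] ≈ 0.11111.

E[X] = 4782969 · (1/9)^{8} = 1/9 ≈ 0.11111.


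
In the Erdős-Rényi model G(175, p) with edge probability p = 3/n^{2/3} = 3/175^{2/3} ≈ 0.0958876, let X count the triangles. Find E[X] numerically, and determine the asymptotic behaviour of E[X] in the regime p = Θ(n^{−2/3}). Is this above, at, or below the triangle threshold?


Number of potential triangles: C(175, 3) = 877975.
Each occurs with probability p³ ≈ (0.0958876)³ ≈ 8.81632653e-04.
By linearity: E[X] = C(175, 3)·p³ ≈ 877975 · 8.81632653e-04 ≈ 774.051429.
Since α = 2/3 < 1, p = c/n^{2/3} ≫ 1/n is above the triangle threshold p ~ 1/n. Asymptotically E[X] ~ (c³/6)·n^{3(1−α)} = (3³/6)·n^{1} → ∞; triangles are abundant w.h.p.

E[X] ≈ 774.051429; in regime p = Θ(1/n^{2/3}) E[X] diverges (above the triangle threshold p ~ 1/n).


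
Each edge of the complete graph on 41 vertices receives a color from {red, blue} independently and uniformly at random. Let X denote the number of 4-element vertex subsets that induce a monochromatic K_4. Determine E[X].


Let X = Σ_S X_S over the C(41, 4) = 101270 subsets S of size 4, where X_S = 1 if the K_4 on S is monochromatic.
For a fixed S, the K_4 on S has C(4, 2) = 6 edges. P[all 6 edges red] = (1/2)^6, and likewise for blue, so P[monochromatic] = 2·(1/2)^6 = 2^{1 − 6} = 1/32.
Summing: E[X] = C(41, 4) · 2^{1 − 6} = 101270 · 1/32 = 50635/16.
Numerically: E[X] ≈ 3164.6875.

E[X] = C(41,4)·2^(1−C(4,2)) = 50635/16 ≈ 3164.6875.


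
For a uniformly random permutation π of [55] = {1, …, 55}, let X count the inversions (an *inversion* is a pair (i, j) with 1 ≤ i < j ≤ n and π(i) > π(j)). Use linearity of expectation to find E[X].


Write X = Σ X_I over the C(55, 2) = 1485 pairs i < j, with X_I the indicator of one inversion.
There are 1485 indicators.
For each fixed pair i < j, the values π(i) and π(j) are two distinct elements of {1, …, 55} in uniformly random order; by symmetry P[π(i) > π(j)] = 1/2.
By linearity: E[X] = 1485 · (1/2) = C(55, 2) · (1/2) = 1485/2 = 1485/2 ≈ 742.500.

E[X] = 1485/2 = 742.500.


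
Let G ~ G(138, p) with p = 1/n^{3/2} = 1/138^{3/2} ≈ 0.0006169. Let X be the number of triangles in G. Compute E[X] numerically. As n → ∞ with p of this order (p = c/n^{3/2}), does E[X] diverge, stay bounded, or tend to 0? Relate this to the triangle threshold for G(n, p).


Number of potential triangles: C(138, 3) = 428536.
Each occurs with probability p³ ≈ (0.0006169)³ ≈ 2.347168e-10.
By linearity: E[X] = C(138, 3)·p³ ≈ 428536 · 2.347168e-10 ≈ 0.0001.
Since α = 3/2 > 1, p = c/n^{3/2} = o(1/n) is below the triangle threshold p ~ 1/n. Asymptotically E[X] ~ (c³/6)·n^{3(1−α)} = (1³/6)·n^{-1.5} → 0, so by Markov's inequality G has no triangles w.h.p.

E[X] ≈ 0.0001; in regime p = Θ(1/n^{3/2}) E[X] tends to 0 (below the triangle threshold p ~ 1/n).


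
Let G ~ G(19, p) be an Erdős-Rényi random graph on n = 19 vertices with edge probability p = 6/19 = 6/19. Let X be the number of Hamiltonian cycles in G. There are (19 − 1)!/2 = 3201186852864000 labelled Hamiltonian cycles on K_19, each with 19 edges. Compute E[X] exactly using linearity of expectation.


K_19 has (19 − 1)!/2 = 3201186852864000 labelled Hamiltonian cycles.
For each such Hamiltonian cycle H, let X_H = 1 if all 19 edges of H are present in G. Then P[X_H = 1] = p^{19} = (6/19)^{19} = 609359740010496/1978419655660313589123979.
By linearity of expectation: E[X] = Σ_H E[X_H] = 3201186852864000 · p^{19} = 3201186852864000 · 609359740010496/1978419655660313589123979 = 1950674388386224952567660544000/1978419655660313589123979.
Numerically: E[X] ≈ 9.8598e+05.

E[X] = 3201186852864000 · (6/19)^{19} = 1950674388386224952567660544000/1978419655660313589123979 ≈ 9.8598e+05.


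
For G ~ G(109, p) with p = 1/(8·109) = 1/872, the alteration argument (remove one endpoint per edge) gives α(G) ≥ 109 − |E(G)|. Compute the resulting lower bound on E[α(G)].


E[|E(G)|] = C(109, 2)·p = 5886 · (1/872) = 27/4.
E[α(G)] ≥ n − E[|E(G)|] = 109 − 27/4 = 409/4.
Numerically: ≈ 102.250000.
(This is only a lower bound; the true E[α(G)] may be larger.)

E[α(G)] ≥ 409/4 ≈ 102.250000.


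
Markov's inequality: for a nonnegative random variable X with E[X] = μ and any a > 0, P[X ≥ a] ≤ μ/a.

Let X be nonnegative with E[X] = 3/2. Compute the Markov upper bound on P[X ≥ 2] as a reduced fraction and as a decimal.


μ = E[X] = 3/2, a = 2.
Markov: P[X ≥ 2] ≤ μ/a = (3/2)/2 = 3/4.
Numerically: ≈ 0.7500.
(Since a = 2 > μ = 1.5000, the bound 3/4 is < 1 and informative.)

P[X ≥ 2] ≤ 3/4 ≈ 0.7500.


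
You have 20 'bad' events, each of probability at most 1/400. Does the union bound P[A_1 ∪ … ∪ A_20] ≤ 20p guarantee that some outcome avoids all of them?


Union bound: P[∪_{i=1}^{20} A_i] ≤ Σ_i P[A_i] ≤ 20·p = 20·(1/400) = 1/20.
Numerically: 1/20 ≈ 0.05000.
Is 1/20 < 1? YES.
Since P[∪ A_i] ≤ 1/20 < 1, the complement has P[∩ A_i^c] ≥ 1 − 1/20 = 19/20 > 0, so some outcome avoids every A_i.

20·p = 1/20 ≈ 0.05000; existence CERTIFIED by the union bound.


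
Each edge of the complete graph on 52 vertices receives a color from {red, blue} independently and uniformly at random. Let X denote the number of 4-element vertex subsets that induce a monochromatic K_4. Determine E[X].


Let X = Σ_S X_S over the C(52, 4) = 270725 subsets S of size 4, where X_S = 1 if the K_4 on S is monochromatic.
For a fixed S, the K_4 on S has C(4, 2) = 6 edges. P[all 6 edges red] = (1/2)^6, and likewise for blue, so P[monochromatic] = 2·(1/2)^6 = 2^{1 − 6} = 1/32.
By linearity of expectation: E[X] = C(52, 4) · 2^{1 − 6} = 270725 · 1/32 = 270725/32.
Numerically: E[X] ≈ 8460.156.

E[X] = C(52,4)·2^(1−C(4,2)) = 270725/32 ≈ 8460.156.


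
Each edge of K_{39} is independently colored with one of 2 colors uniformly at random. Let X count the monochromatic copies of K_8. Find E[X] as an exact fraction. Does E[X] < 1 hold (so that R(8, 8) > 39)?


E[X] = C(39, 8) · 2^{1 − 28} = 61523748 · 2^{−27} = 61523748/134217728.
As a reduced fraction: E[X] = 15380937/33554432 ≈ 0.4583876.
Is E[X] < 1? YES.
Since E[X] < 1, there exists a 2-coloring of K_{39} with no monochromatic K_8; hence R(8, 8) > 39.

E[X] = 15380937/33554432 ≈ 0.4583876; E[X] < 1, so R(8, 8) > 39.


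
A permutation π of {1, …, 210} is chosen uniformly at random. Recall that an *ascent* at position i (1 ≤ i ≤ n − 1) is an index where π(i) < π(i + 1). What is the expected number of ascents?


Write X = Σ X_I over i = 1, …, 209, with X_I the indicator of one ascent.
There are 209 indicators.
For each fixed i, the pair (π(i), π(i+1)) is a uniformly random ordered pair of distinct values from {1, …, 210}; by symmetry P[π(i) < π(i+1)] = 1/2.
By linearity: E[X] = 209 · (1/2) = (210 − 1) · (1/2) = 209/2 ≈ 104.5000.

E[X] = 209/2 = 104.5000.


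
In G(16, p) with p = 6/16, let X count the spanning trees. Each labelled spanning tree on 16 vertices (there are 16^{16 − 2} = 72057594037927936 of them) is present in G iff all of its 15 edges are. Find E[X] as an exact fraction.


K_16 has 16^{16 − 2} = 72057594037927936 labelled spanning trees.
For each such spanning tree H, let X_H = 1 if all 15 edges of H are present in G. Then P[X_H = 1] = p^{15} = (3/8)^{15} = 14348907/35184372088832.
By linearity of expectation: E[X] = Σ_H E[X_H] = 72057594037927936 · p^{15} = 72057594037927936 · 14348907/35184372088832 = 29386561536.
Numerically: E[X] ≈ 2.939e+10.

E[X] = 72057594037927936 · (3/8)^{15} = 29386561536 ≈ 2.939e+10.


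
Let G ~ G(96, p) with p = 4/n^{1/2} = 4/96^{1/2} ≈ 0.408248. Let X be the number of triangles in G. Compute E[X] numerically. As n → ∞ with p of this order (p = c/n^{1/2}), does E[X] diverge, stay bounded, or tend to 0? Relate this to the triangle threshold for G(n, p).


Number of potential triangles: C(96, 3) = 142880.
Each occurs with probability p³ ≈ (0.408248)³ ≈ 6.80413817e-02.
By linearity: E[X] = C(96, 3)·p³ ≈ 142880 · 6.80413817e-02 ≈ 9721.752624.
Since α = 1/2 < 1, p = c/n^{1/2} ≫ 1/n is above the triangle threshold p ~ 1/n. Asymptotically E[X] ~ (c³/6)·n^{3(1−α)} = (4³/6)·n^{1.5} → ∞; triangles are abundant w.h.p.

E[X] ≈ 9721.752624; in regime p = Θ(1/n^{1/2}) E[X] diverges (above the triangle threshold p ~ 1/n).


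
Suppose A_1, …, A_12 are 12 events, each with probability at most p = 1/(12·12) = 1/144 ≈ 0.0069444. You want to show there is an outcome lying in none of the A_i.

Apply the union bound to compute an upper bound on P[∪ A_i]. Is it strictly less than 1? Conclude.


Union bound: P[∪_{i=1}^{12} A_i] ≤ Σ_i P[A_i] ≤ 12·p = 12·(1/144) = 1/12.
Numerically: 1/12 ≈ 0.0833333.
Is 1/12 < 1? YES.
Since P[∪ A_i] ≤ 1/12 < 1, the complement has P[∩ A_i^c] ≥ 1 − 1/12 = 11/12 > 0, so some outcome avoids every A_i.

12·p = 1/12 ≈ 0.0833333; existence CERTIFIED by the union bound.


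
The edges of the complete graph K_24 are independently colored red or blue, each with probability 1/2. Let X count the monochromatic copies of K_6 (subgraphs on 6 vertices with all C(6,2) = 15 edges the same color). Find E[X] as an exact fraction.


Let X = Σ_S X_S over the C(24, 6) = 134596 subsets S of size 6, where X_S = 1 if the K_6 on S is monochromatic.
For a fixed S, the K_6 on S has C(6, 2) = 15 edges. P[all 15 edges red] = (1/2)^15, and likewise for blue, so P[monochromatic] = 2·(1/2)^15 = 2^{1 − 15} = 1/16384.
Summing: E[X] = C(24, 6) · 2^{1 − 15} = 134596 · 1/16384 = 33649/4096.
Numerically: E[X] ≈ 8.2151.

E[X] = C(24,6)·2^(1−C(6,2)) = 33649/4096 ≈ 8.2151.


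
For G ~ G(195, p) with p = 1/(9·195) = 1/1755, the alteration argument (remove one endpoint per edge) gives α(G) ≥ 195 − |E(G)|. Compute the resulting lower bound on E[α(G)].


E[|E(G)|] = C(195, 2)·p = 18915 · (1/1755) = 97/9.
E[α(G)] ≥ n − E[|E(G)|] = 195 − 97/9 = 1658/9.
Numerically: ≈ 184.222222.
(This is only a lower bound; the true E[α(G)] may be larger.)

E[α(G)] ≥ 1658/9 ≈ 184.222222.


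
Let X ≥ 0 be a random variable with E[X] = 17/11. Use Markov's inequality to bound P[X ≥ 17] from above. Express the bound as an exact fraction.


μ = E[X] = 17/11, a = 17.
Markov: P[X ≥ 17] ≤ μ/a = (17/11)/17 = 1/11.
Numerically: ≈ 0.09091.
(Since a = 17 > μ = 1.54545, the bound 1/11 is < 1 and informative.)

P[X ≥ 17] ≤ 1/11 ≈ 0.09091.


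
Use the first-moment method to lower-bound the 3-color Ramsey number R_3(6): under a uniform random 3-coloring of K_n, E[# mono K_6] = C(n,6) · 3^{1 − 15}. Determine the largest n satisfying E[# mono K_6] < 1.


We need C(n, 6) · 3^{1 − 15} < 1, i.e. C(n, 6) < 3^{15 − 1} = 4782969.
Check values of n near the boundary:
  n = 37: C(37, 6) = 2324784; 2324784 < 4782969? YES
  n = 38: C(38, 6) = 2760681; 2760681 < 4782969? YES
  n = 39: C(39, 6) = 3262623; 3262623 < 4782969? YES
  n = 40: C(40, 6) = 3838380; 3838380 < 4782969? YES
  n = 41: C(41, 6) = 4496388; 4496388 < 4782969? YES
  n = 42: C(42, 6) = 5245786; 5245786 < 4782969? NO
  n = 43: C(43, 6) = 6096454; 6096454 < 4782969? NO
  n = 44: C(44, 6) = 7059052; 7059052 < 4782969? NO
The largest n with C(n, 6) < 4782969 is n = 41 (where E[X] = 1498796/1594323 ≈ 0.94008). Hence R_3(6) > 41, i.e. R_3(6) ≥ 42.

Largest n = 41; hence R_3(6) > 41.


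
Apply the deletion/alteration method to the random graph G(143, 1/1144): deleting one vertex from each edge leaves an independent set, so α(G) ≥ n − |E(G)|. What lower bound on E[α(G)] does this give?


E[|E(G)|] = C(143, 2)·p = 10153 · (1/1144) = 71/8.
E[α(G)] ≥ n − E[|E(G)|] = 143 − 71/8 = 1073/8.
Numerically: ≈ 134.1250.
(This is only a lower bound; the true E[α(G)] may be larger.)

E[α(G)] ≥ 1073/8 ≈ 134.1250.


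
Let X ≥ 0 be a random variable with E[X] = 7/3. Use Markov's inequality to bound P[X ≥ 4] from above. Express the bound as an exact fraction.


μ = E[X] = 7/3, a = 4.
Markov: P[X ≥ 4] ≤ μ/a = (7/3)/4 = 7/12.
Numerically: ≈ 0.5833.
(Since a = 4 > μ = 2.3333, the bound 7/12 is < 1 and informative.)

P[X ≥ 4] ≤ 7/12 ≈ 0.5833.
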